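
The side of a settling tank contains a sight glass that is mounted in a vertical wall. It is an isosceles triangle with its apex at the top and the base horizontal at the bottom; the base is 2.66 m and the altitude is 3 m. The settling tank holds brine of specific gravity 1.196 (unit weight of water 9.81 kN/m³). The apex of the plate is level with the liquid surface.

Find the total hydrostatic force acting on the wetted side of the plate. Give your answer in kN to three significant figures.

γ = 1.196 × 9.81 = 11.73276 kN/m³.
With the apex up, the centroid sits 2h/3 = 2 × 3/3 = 2 m below the apex, so the centroid depth is h_c = 2 m.
A = ½ × 2.66 × 3 = 3.99 m².
Resultant F = γ·h_c·A = 11.73276 × 2 × 3.99 = 93.6274 kN.

F ≈ 93.6 kN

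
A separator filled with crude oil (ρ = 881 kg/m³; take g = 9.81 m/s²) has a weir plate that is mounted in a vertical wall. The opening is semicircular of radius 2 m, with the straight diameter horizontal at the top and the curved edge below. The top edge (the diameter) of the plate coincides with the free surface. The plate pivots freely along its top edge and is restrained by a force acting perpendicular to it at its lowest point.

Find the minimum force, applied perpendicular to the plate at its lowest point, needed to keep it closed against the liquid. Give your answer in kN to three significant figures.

P ≈ 27.2 kN

γ = ρg = 881 × 9.81 / 1000 = 8.64261 kN/m³.
The centroid of a semicircle lies 4r/(3π) = 0.848826 m from the diameter, here below the top edge, so the centroid depth is h_c = 0.848826 m.
A = πr²/2 = π × 2²/2 = 6.28319 m².
Resultant F = γ·h_c·A = 8.64261 × 0.848826 × 6.28319 = 46.0939 kN.
I_c = (π/8 − 8/(9π))·r⁴ = 0.109757 × 2⁴ = 1.75611 m⁴.
Centre of pressure: y_p = y_c + I_c/(y_c·A) = 0.848826 + 1.75611/(0.848826 × 6.28319) = 0.848826 + 0.329271 = 1.1781 m along the plane.
The resultant acts 0.848826 + 0.329271 = 1.1781 m (along the plate) below the hinge at the top edge, so the moment about the hinge is M = F × 1.1781 = 46.0939 × 1.1781 = 54.3032 kN·m.
A normal force at the bottom, 2 m from the hinge, must supply this moment: P = 54.3032/2 = 27.1516 kN.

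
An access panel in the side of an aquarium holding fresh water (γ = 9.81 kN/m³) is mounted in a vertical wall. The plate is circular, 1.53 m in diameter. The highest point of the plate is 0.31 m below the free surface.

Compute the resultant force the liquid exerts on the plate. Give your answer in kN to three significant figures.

F ≈ 19.4 kN

γ = 9.81 kN/m³.
The centroid is at the centre, 0.765 m below the top of the plate, so the centroid depth is h_c = 0.31 + 0.765 = 1.075 m.
A = π(0.765)² = 1.83854 m².
Resultant F = γ·h_c·A = 9.81 × 1.075 × 1.83854 = 19.3888 kN.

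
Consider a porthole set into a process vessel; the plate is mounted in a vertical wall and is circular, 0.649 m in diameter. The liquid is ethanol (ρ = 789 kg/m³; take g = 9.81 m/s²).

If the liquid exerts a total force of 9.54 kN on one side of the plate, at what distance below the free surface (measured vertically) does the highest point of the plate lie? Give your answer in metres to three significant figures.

d_top ≈ 3.40 m

γ = ρg = 789 × 9.81 / 1000 = 7.74009 kN/m³.
A = π(0.3245)² = 0.33081 m².
From F = γ·h_c·A, the centroid depth is h_c = 9.54/(7.74009 × 0.33081) = 3.72584 m.
The centroid is at the centre, 0.3245 m below the top of the plate, so the highest point sits at h_top = 3.72584 − 0.3245 = 3.40134 m below the surface.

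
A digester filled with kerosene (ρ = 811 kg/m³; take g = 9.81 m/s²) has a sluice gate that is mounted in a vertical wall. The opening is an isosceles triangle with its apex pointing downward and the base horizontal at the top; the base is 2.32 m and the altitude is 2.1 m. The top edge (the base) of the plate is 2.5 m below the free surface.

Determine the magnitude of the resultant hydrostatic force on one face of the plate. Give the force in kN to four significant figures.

F ≈ 62.02 kN

γ = ρg = 811 × 9.81 / 1000 = 7.95591 kN/m³.
With the apex down, the centroid sits h/3 = 2.1/3 = 0.7 m below the base (the top edge), so the centroid depth is h_c = 2.5 + 0.7 = 3.2 m.
A = ½ × 2.32 × 2.1 = 2.436 m².
Resultant F = γ·h_c·A = 7.95591 × 3.2 × 2.436 = 62.0179 kN.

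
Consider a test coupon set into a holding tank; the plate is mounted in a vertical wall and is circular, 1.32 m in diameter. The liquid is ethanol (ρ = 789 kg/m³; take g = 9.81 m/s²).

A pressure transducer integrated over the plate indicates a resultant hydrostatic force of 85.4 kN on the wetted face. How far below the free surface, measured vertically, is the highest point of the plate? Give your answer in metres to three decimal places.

γ = ρg = 789 × 9.81 / 1000 = 7.74009 kN/m³.
A = π(0.66)² = 1.36848 m².
From F = γ·h_c·A, the centroid depth is h_c = 85.4/(7.74009 × 1.36848) = 8.06257 m.
The centroid is at the centre, 0.66 m below the top of the plate, so the highest point sits at h_top = 8.06257 − 0.66 = 7.40257 m below the surface.

d_top ≈ 7.403 m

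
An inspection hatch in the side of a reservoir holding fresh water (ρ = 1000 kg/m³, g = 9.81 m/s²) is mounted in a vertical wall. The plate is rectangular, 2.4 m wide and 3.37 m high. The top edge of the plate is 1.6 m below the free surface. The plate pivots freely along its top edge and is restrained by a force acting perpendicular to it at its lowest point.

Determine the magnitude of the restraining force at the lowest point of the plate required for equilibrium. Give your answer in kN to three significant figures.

P ≈ 153 kN

γ = ρg = 1000 × 9.81 = 9810 N/m³ = 9.81 kN/m³.
The centroid lies 3.37/2 = 1.685 m below the top edge, so the centroid depth is h_c = 1.6 + 1.685 = 3.285 m.
A = 2.4 × 3.37 = 8.088 m².
Resultant F = γ·h_c·A = 9.81 × 3.285 × 8.088 = 260.643 kN.
I_c = b·h³/12 = 2.4 × 3.37³/12 = 7.65455 m⁴.
Centre of pressure: y_p = y_c + I_c/(y_c·A) = 3.285 + 7.65455/(3.285 × 8.088) = 3.285 + 0.2881 = 3.5731 m along the plane.
The resultant acts 1.685 + 0.2881 = 1.9731 m (along the plate) below the hinge at the top edge, so the moment about the hinge is M = F × 1.9731 = 260.643 × 1.9731 = 514.275 kN·m.
A normal force at the bottom, 3.37 m from the hinge, must supply this moment: P = 514.275/3.37 = 152.604 kN.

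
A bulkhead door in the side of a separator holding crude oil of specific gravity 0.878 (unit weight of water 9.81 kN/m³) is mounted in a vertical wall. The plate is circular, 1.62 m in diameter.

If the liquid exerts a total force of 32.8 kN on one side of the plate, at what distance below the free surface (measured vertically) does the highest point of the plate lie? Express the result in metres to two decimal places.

γ = 0.878 × 9.81 = 8.61318 kN/m³.
A = π(0.81)² = 2.0612 m².
From F = γ·h_c·A, the centroid depth is h_c = 32.8/(8.61318 × 2.0612) = 1.84752 m.
The centroid is at the centre, 0.81 m below the top of the plate, so the highest point sits at h_top = 1.84752 − 0.81 = 1.03752 m below the surface.

d_top ≈ 1.04 m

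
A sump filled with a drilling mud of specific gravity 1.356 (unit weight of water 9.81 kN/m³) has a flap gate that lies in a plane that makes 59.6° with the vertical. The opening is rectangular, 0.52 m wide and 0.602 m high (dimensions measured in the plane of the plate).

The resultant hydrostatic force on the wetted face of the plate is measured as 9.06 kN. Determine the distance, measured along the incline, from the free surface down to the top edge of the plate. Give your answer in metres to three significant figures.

y_top ≈ 4.00 m

γ = 1.356 × 9.81 = 13.30236 kN/m³.
A = 0.52 × 0.602 = 0.31304 m².
From F = γ·h_c·A, the centroid depth is h_c = 9.06/(13.30236 × 0.31304) = 2.1757 m.
The plate makes 59.6° with the vertical, i.e. θ = 90° − 59.6° = 30.4° to the horizontal. Measuring y along the incline from the free-surface line, vertical depth h = y·sinθ with sinθ = 0.506034.
Along the incline, y_c = h_c/sinθ = 2.1757/0.506034 = 4.29951 m.
The centroid lies 0.602/2 = 0.301 m below the top edge, so the top edge sits at y_top = 4.29951 − 0.301 = 3.99851 m along the incline.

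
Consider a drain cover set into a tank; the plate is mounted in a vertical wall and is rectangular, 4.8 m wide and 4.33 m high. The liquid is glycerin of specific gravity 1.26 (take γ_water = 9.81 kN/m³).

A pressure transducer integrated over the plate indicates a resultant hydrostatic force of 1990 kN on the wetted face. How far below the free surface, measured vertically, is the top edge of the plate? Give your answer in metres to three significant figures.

γ = 1.26 × 9.81 = 12.3606 kN/m³.
A = 4.8 × 4.33 = 20.784 m².
From F = γ·h_c·A, the centroid depth is h_c = 1990/(12.3606 × 20.784) = 7.74612 m.
The centroid lies 4.33/2 = 2.165 m below the top edge, so the top edge sits at h_top = 7.74612 − 2.165 = 5.58112 m below the surface.

d_top ≈ 5.58 m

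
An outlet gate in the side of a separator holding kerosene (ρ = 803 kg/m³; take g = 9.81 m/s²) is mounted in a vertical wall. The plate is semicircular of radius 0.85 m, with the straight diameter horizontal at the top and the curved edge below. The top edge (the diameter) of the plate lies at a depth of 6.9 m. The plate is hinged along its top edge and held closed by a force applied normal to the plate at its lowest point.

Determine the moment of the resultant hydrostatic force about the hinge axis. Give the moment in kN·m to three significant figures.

γ = ρg = 803 × 9.81 / 1000 = 7.87743 kN/m³.
The centroid of a semicircle lies 4r/(3π) = 0.360751 m from the diameter, here below the top edge, so the centroid depth is h_c = 6.9 + 0.360751 = 7.26075 m.
A = πr²/2 = π × 0.85²/2 = 1.1349 m².
Resultant F = γ·h_c·A = 7.87743 × 7.26075 × 1.1349 = 64.9118 kN.
I_c = (π/8 − 8/(9π))·r⁴ = 0.109757 × 0.85⁴ = 0.0572938 m⁴.
Centre of pressure: y_p = y_c + I_c/(y_c·A) = 7.26075 + 0.0572938/(7.26075 × 1.1349) = 7.26075 + 0.00695294 = 7.2677 m along the plane.
The resultant acts 0.360751 + 0.00695294 = 0.367704 m (along the plate) below the hinge at the top edge, so the moment about the hinge is M = F × 0.367704 = 64.9118 × 0.367704 = 23.8683 kN·m.

M ≈ 23.9 kN·m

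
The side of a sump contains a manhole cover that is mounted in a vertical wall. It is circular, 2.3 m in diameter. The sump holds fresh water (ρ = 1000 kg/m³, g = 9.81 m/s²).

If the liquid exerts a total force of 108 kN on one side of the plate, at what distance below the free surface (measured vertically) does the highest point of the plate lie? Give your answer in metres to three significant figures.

d_top ≈ 1.50 m

γ = ρg = 1000 × 9.81 = 9810 N/m³ = 9.81 kN/m³.
A = π(1.15)² = 4.15476 m².
From F = γ·h_c·A, the centroid depth is h_c = 108/(9.81 × 4.15476) = 2.64977 m.
The centroid is at the centre, 1.15 m below the top of the plate, so the highest point sits at h_top = 2.64977 − 1.15 = 1.49977 m below the surface.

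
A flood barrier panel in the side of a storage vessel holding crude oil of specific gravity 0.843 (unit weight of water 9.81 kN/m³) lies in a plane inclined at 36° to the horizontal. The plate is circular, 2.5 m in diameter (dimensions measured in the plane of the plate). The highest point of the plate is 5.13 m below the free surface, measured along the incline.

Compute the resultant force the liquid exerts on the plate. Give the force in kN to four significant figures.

F ≈ 152.2 kN

γ = 0.843 × 9.81 = 8.26983 kN/m³.
Let θ = 36° be the plate's angle to the horizontal; measure y along the incline from where the plane meets the free surface. Vertical depth h = y·sinθ with sinθ = 0.587785.
The centroid is at the centre, 1.25 m below the top of the plate, so y_c = 5.13 + 1.25 = 6.38 m and h_c = 6.38 × 0.587785 = 3.75007 m.
A = π(1.25)² = 4.90874 m².
Resultant F = γ·h_c·A = 8.26983 × 3.75007 × 4.90874 = 152.232 kN.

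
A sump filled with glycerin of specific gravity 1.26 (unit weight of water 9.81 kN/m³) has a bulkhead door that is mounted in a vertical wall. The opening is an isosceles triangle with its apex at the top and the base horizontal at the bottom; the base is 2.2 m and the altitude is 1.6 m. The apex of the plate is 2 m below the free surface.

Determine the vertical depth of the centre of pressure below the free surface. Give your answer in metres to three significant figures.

h_p = 3.11 m

γ = 1.26 × 9.81 = 12.3606 kN/m³.
With the apex up, the centroid sits 2h/3 = 2 × 1.6/3 = 1.06667 m below the apex, so the centroid depth is h_c = 2 + 1.06667 = 3.06667 m.
A = ½ × 2.2 × 1.6 = 1.76 m².
Resultant F = γ·h_c·A = 12.3606 × 3.06667 × 1.76 = 66.7144 kN.
I_c = b·h³/36 = 2.2 × 1.6³/36 = 0.250311 m⁴.
Centre of pressure: y_p = y_c + I_c/(y_c·A) = 3.06667 + 0.250311/(3.06667 × 1.76) = 3.06667 + 0.0463767 = 3.11305 m along the plane.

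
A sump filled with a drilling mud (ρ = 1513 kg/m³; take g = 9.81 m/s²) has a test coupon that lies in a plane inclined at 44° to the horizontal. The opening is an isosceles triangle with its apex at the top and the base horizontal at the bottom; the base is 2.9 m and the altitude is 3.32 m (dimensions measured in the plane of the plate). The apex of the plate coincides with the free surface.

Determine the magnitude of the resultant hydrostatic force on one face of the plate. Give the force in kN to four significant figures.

γ = ρg = 1513 × 9.81 / 1000 = 14.84253 kN/m³.
Let θ = 44° be the plate's angle to the horizontal; measure y along the incline from where the plane meets the free surface. Vertical depth h = y·sinθ with sinθ = 0.694658.
With the apex up, the centroid sits 2h/3 = 2 × 3.32/3 = 2.21333 m below the apex, so y_c = 2.21333 m and h_c = 2.21333 × 0.694658 = 1.53751 m.
A = ½ × 2.9 × 3.32 = 4.814 m².
Resultant F = γ·h_c·A = 14.84253 × 1.53751 × 4.814 = 109.858 kN.

F ≈ 109.9 kN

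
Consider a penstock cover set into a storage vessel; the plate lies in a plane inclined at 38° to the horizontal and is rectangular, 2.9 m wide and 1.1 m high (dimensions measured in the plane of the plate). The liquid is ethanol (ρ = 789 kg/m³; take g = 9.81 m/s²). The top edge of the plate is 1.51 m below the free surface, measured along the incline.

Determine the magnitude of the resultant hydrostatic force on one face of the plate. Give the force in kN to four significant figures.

γ = ρg = 789 × 9.81 / 1000 = 7.74009 kN/m³.
Let θ = 38° be the plate's angle to the horizontal; measure y along the incline from where the plane meets the free surface. Vertical depth h = y·sinθ with sinθ = 0.615661.
The centroid lies 1.1/2 = 0.55 m below the top edge, so y_c = 1.51 + 0.55 = 2.06 m and h_c = 2.06 × 0.615661 = 1.26826 m.
A = 2.9 × 1.1 = 3.19 m².
Resultant F = γ·h_c·A = 7.74009 × 1.26826 × 3.19 = 31.3145 kN.

F ≈ 31.31 kN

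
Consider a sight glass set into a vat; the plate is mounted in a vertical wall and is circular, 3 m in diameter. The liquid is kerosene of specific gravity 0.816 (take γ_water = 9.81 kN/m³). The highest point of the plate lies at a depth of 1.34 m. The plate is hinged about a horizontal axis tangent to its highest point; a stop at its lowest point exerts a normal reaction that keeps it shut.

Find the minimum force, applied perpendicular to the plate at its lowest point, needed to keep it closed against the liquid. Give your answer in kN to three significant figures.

γ = 0.816 × 9.81 = 8.00496 kN/m³.
The centroid is at the centre, 1.5 m below the top of the plate, so the centroid depth is h_c = 1.34 + 1.5 = 2.84 m.
A = π(1.5)² = 7.06858 m².
Resultant F = γ·h_c·A = 8.00496 × 2.84 × 7.06858 = 160.698 kN.
I_c = πr⁴/4 = π × 1.5⁴/4 = 3.97608 m⁴.
Centre of pressure: y_p = y_c + I_c/(y_c·A) = 2.84 + 3.97608/(2.84 × 7.06858) = 2.84 + 0.198064 = 3.03806 m along the plane.
The resultant acts 1.5 + 0.198064 = 1.69806 m (along the plate) below the hinge at the top edge, so the moment about the hinge is M = F × 1.69806 = 160.698 × 1.69806 = 272.875 kN·m.
A normal force at the bottom, 3 m from the hinge, must supply this moment: P = 272.875/3 = 90.9583 kN.

P ≈ 91.0 kN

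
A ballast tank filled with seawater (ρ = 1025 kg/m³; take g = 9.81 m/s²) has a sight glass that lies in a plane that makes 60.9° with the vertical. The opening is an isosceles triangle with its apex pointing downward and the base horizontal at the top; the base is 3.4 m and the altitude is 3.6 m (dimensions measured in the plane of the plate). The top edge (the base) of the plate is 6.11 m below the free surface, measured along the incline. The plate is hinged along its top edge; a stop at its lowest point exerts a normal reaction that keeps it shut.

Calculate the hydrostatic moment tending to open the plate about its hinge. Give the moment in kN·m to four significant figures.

M ≈ 284.1 kN·m

γ = ρg = 1025 × 9.81 / 1000 = 10.05525 kN/m³.
The plate makes 60.9° with the vertical, i.e. θ = 90° − 60.9° = 29.1° to the horizontal. Measuring y along the incline from the free-surface line, vertical depth h = y·sinθ with sinθ = 0.486335.
With the apex down, the centroid sits h/3 = 3.6/3 = 1.2 m below the base (the top edge), so y_c = 6.11 + 1.2 = 7.31 m and h_c = 7.31 × 0.486335 = 3.55511 m.
A = ½ × 3.4 × 3.6 = 6.12 m².
Resultant F = γ·h_c·A = 10.05525 × 3.55511 × 6.12 = 218.775 kN.
I_c = b·h³/36 = 3.4 × 3.6³/36 = 4.4064 m⁴.
Centre of pressure: y_p = y_c + I_c/(y_c·A) = 7.31 + 4.4064/(7.31 × 6.12) = 7.31 + 0.0984952 = 7.4085 m along the plane.
The resultant acts 1.2 + 0.0984952 = 1.2985 m (along the plate) below the hinge at the top edge, so the moment about the hinge is M = F × 1.2985 = 218.775 × 1.2985 = 284.079 kN·m.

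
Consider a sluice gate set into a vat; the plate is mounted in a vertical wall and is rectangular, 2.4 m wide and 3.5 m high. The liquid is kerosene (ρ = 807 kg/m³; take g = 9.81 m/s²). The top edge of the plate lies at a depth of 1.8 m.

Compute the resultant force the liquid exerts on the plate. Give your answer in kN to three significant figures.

F ≈ 236 kN

γ = ρg = 807 × 9.81 / 1000 = 7.91667 kN/m³.
The centroid lies 3.5/2 = 1.75 m below the top edge, so the centroid depth is h_c = 1.8 + 1.75 = 3.55 m.
A = 2.4 × 3.5 = 8.4 m².
Resultant F = γ·h_c·A = 7.91667 × 3.55 × 8.4 = 236.075 kN.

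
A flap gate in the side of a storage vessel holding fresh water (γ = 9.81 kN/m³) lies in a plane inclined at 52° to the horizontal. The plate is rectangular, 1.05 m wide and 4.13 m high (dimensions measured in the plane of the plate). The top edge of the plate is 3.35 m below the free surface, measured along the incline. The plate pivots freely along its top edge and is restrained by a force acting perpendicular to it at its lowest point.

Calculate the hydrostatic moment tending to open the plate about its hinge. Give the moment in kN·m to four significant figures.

γ = 9.81 kN/m³.
Let θ = 52° be the plate's angle to the horizontal; measure y along the incline from where the plane meets the free surface. Vertical depth h = y·sinθ with sinθ = 0.788011.
The centroid lies 4.13/2 = 2.065 m below the top edge, so y_c = 3.35 + 2.065 = 5.415 m and h_c = 5.415 × 0.788011 = 4.26708 m.
A = 1.05 × 4.13 = 4.3365 m².
Resultant F = γ·h_c·A = 9.81 × 4.26708 × 4.3365 = 181.526 kN.
I_c = b·h³/12 = 1.05 × 4.13³/12 = 6.16394 m⁴.
Centre of pressure: y_p = y_c + I_c/(y_c·A) = 5.415 + 6.16394/(5.415 × 4.3365) = 5.415 + 0.262495 = 5.6775 m along the plane.
The resultant acts 2.065 + 0.262495 = 2.32749 m (along the plate) below the hinge at the top edge, so the moment about the hinge is M = F × 2.32749 = 181.526 × 2.32749 = 422.5 kN·m.

M ≈ 422.5 kN·m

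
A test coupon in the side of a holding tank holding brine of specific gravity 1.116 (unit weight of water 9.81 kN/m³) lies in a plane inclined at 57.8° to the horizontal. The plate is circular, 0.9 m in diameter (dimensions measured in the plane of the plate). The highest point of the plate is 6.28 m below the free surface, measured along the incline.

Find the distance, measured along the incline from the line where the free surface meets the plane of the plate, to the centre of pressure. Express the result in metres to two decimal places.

y_p = 6.74 m

γ = 1.116 × 9.81 = 10.94796 kN/m³.
Let θ = 57.8° be the plate's angle to the horizontal; measure y along the incline from where the plane meets the free surface. Vertical depth h = y·sinθ with sinθ = 0.846193.
The centroid is at the centre, 0.45 m below the top of the plate, so y_c = 6.28 + 0.45 = 6.73 m and h_c = 6.73 × 0.846193 = 5.69488 m.
A = π(0.45)² = 0.636173 m².
Resultant F = γ·h_c·A = 10.94796 × 5.69488 × 0.636173 = 39.6637 kN.
I_c = πr⁴/4 = π × 0.45⁴/4 = 0.0322062 m⁴.
Centre of pressure: y_p = y_c + I_c/(y_c·A) = 6.73 + 0.0322062/(6.73 × 0.636173) = 6.73 + 0.00752227 = 6.73752 m along the plane.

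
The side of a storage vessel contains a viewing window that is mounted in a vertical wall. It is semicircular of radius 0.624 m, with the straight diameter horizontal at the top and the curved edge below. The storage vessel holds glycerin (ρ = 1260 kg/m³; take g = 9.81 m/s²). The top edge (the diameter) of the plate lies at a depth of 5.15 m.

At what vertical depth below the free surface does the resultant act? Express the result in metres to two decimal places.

h_p = 5.42 m

γ = ρg = 1260 × 9.81 / 1000 = 12.3606 kN/m³.
The centroid of a semicircle lies 4r/(3π) = 0.264834 m from the diameter, here below the top edge, so the centroid depth is h_c = 5.15 + 0.264834 = 5.41483 m.
A = πr²/2 = π × 0.624²/2 = 0.61163 m².
Resultant F = γ·h_c·A = 12.3606 × 5.41483 × 0.61163 = 40.9367 kN.
I_c = (π/8 − 8/(9π))·r⁴ = 0.109757 × 0.624⁴ = 0.0166407 m⁴.
Centre of pressure: y_p = y_c + I_c/(y_c·A) = 5.41483 + 0.0166407/(5.41483 × 0.61163) = 5.41483 + 0.00502456 = 5.41985 m along the plane.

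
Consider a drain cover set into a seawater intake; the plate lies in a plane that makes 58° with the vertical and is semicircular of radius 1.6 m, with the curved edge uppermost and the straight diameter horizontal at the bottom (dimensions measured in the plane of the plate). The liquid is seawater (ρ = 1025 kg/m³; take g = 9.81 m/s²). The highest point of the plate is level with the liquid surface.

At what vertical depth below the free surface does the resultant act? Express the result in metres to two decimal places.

h_p = 0.59 m

γ = ρg = 1025 × 9.81 / 1000 = 10.05525 kN/m³.
The plate makes 58° with the vertical, i.e. θ = 90° − 58° = 32° to the horizontal. Measuring y along the incline from the free-surface line, vertical depth h = y·sinθ with sinθ = 0.529919.
The centroid lies 4r/(3π) = 0.679061 m above the diameter, so r − 4r/(3π) = 1.6 − 0.679061 = 0.920939 m below the topmost point, so y_c = 0.920939 m and h_c = 0.920939 × 0.529919 = 0.488023 m.
A = πr²/2 = π × 1.6²/2 = 4.02124 m².
Resultant F = γ·h_c·A = 10.05525 × 0.488023 × 4.02124 = 19.733 kN.
I_c = (π/8 − 8/(9π))·r⁴ = 0.109757 × 1.6⁴ = 0.719303 m⁴.
Centre of pressure: y_p = y_c + I_c/(y_c·A) = 0.920939 + 0.719303/(0.920939 × 4.02124) = 0.920939 + 0.194232 = 1.11517 m along the plane.
Vertically, h_p = y_p·sinθ = 1.11517 × 0.529919 = 0.59095 m.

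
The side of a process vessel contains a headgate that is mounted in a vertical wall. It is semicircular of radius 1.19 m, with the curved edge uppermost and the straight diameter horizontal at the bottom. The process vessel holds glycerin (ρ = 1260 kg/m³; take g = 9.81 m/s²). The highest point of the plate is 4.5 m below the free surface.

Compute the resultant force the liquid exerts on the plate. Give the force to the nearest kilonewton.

γ = ρg = 1260 × 9.81 / 1000 = 12.3606 kN/m³.
The centroid lies 4r/(3π) = 0.505052 m above the diameter, so r − 4r/(3π) = 1.19 − 0.505052 = 0.684948 m below the topmost point, so the centroid depth is h_c = 4.5 + 0.684948 = 5.18495 m.
A = πr²/2 = π × 1.19²/2 = 2.2244 m².
Resultant F = γ·h_c·A = 12.3606 × 5.18495 × 2.2244 = 142.56 kN.

F ≈ 143 kN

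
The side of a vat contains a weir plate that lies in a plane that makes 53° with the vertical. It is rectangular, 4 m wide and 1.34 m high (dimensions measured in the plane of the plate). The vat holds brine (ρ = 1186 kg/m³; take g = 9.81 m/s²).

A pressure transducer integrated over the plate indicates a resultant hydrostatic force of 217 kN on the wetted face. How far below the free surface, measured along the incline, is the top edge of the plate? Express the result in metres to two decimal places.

y_top ≈ 5.11 m

γ = ρg = 1186 × 9.81 / 1000 = 11.63466 kN/m³.
A = 4 × 1.34 = 5.36 m².
From F = γ·h_c·A, the centroid depth is h_c = 217/(11.63466 × 5.36) = 3.4797 m.
The plate makes 53° with the vertical, i.e. θ = 90° − 53° = 37° to the horizontal. Measuring y along the incline from the free-surface line, vertical depth h = y·sinθ with sinθ = 0.601815.
Along the incline, y_c = h_c/sinθ = 3.4797/0.601815 = 5.78201 m.
The centroid lies 1.34/2 = 0.67 m below the top edge, so the top edge sits at y_top = 5.78201 − 0.67 = 5.11201 m along the incline.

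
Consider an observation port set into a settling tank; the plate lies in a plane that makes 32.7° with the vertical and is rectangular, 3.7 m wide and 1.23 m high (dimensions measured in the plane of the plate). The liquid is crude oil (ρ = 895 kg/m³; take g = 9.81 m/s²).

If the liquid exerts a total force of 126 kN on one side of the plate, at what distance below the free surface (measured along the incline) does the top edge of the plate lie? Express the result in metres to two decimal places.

y_top ≈ 3.13 m

γ = ρg = 895 × 9.81 / 1000 = 8.77995 kN/m³.
A = 3.7 × 1.23 = 4.551 m².
From F = γ·h_c·A, the centroid depth is h_c = 126/(8.77995 × 4.551) = 3.15335 m.
The plate makes 32.7° with the vertical, i.e. θ = 90° − 32.7° = 57.3° to the horizontal. Measuring y along the incline from the free-surface line, vertical depth h = y·sinθ with sinθ = 0.841511.
Along the incline, y_c = h_c/sinθ = 3.15335/0.841511 = 3.74725 m.
The centroid lies 1.23/2 = 0.615 m below the top edge, so the top edge sits at y_top = 3.74725 − 0.615 = 3.13225 m along the incline.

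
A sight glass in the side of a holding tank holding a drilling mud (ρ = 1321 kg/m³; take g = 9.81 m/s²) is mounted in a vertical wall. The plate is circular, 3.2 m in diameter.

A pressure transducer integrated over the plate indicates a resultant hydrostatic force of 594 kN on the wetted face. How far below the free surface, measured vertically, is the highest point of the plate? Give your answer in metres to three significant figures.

d_top ≈ 4.10 m

γ = ρg = 1321 × 9.81 / 1000 = 12.95901 kN/m³.
A = π(1.6)² = 8.04248 m².
From F = γ·h_c·A, the centroid depth is h_c = 594/(12.95901 × 8.04248) = 5.69934 m.
The centroid is at the centre, 1.6 m below the top of the plate, so the highest point sits at h_top = 5.69934 − 1.6 = 4.09934 m below the surface.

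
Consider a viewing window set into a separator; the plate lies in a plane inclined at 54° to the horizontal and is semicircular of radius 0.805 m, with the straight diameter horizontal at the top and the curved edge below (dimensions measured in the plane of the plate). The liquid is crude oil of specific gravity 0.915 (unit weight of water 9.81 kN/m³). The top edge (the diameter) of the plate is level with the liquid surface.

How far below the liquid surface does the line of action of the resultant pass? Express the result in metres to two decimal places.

γ = 0.915 × 9.81 = 8.97615 kN/m³.
Let θ = 54° be the plate's angle to the horizontal; measure y along the incline from where the plane meets the free surface. Vertical depth h = y·sinθ with sinθ = 0.809017.
The centroid of a semicircle lies 4r/(3π) = 0.341653 m from the diameter, here below the top edge, so y_c = 0.341653 m and h_c = 0.341653 × 0.809017 = 0.276403 m.
A = πr²/2 = π × 0.805²/2 = 1.01792 m².
Resultant F = γ·h_c·A = 8.97615 × 0.276403 × 1.01792 = 2.52549 kN.
I_c = (π/8 − 8/(9π))·r⁴ = 0.109757 × 0.805⁴ = 0.046091 m⁴.
Centre of pressure: y_p = y_c + I_c/(y_c·A) = 0.341653 + 0.046091/(0.341653 × 1.01792) = 0.341653 + 0.132531 = 0.474184 m along the plane.
Vertically, h_p = y_p·sinθ = 0.474184 × 0.809017 = 0.383623 m.

h_p = 0.38 m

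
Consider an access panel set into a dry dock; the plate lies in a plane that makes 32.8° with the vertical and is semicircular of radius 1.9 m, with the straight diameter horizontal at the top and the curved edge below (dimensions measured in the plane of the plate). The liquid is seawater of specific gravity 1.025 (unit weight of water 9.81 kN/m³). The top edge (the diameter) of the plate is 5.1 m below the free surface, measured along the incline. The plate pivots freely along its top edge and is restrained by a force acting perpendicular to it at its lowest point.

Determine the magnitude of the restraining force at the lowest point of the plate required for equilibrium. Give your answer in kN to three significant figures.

P ≈ 127 kN

γ = 1.025 × 9.81 = 10.05525 kN/m³.
The plate makes 32.8° with the vertical, i.e. θ = 90° − 32.8° = 57.2° to the horizontal. Measuring y along the incline from the free-surface line, vertical depth h = y·sinθ with sinθ = 0.840567.
The centroid of a semicircle lies 4r/(3π) = 0.806385 m from the diameter, here below the top edge, so y_c = 5.1 + 0.806385 = 5.90638 m and h_c = 5.90638 × 0.840567 = 4.96471 m.
A = πr²/2 = π × 1.9²/2 = 5.67057 m².
Resultant F = γ·h_c·A = 10.05525 × 4.96471 × 5.67057 = 283.083 kN.
I_c = (π/8 − 8/(9π))·r⁴ = 0.109757 × 1.9⁴ = 1.43036 m⁴.
Centre of pressure: y_p = y_c + I_c/(y_c·A) = 5.90638 + 1.43036/(5.90638 × 5.67057) = 5.90638 + 0.0427068 = 5.94909 m along the plane.
The resultant acts 0.806385 + 0.0427068 = 0.849092 m (along the plate) below the hinge at the top edge, so the moment about the hinge is M = F × 0.849092 = 283.083 × 0.849092 = 240.364 kN·m.
A normal force at the bottom, 1.9 m from the hinge, must supply this moment: P = 240.364/1.9 = 126.507 kN.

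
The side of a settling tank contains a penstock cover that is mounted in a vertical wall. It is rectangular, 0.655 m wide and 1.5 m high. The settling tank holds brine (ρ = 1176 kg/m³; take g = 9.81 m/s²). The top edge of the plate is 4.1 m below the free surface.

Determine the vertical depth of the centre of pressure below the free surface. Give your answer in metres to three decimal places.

γ = ρg = 1176 × 9.81 / 1000 = 11.53656 kN/m³.
The centroid lies 1.5/2 = 0.75 m below the top edge, so the centroid depth is h_c = 4.1 + 0.75 = 4.85 m.
A = 0.655 × 1.5 = 0.9825 m².
Resultant F = γ·h_c·A = 11.53656 × 4.85 × 0.9825 = 54.9732 kN.
I_c = b·h³/12 = 0.655 × 1.5³/12 = 0.184219 m⁴.
Centre of pressure: y_p = y_c + I_c/(y_c·A) = 4.85 + 0.184219/(4.85 × 0.9825) = 4.85 + 0.0386598 = 4.88866 m along the plane.

h_p = 4.889 m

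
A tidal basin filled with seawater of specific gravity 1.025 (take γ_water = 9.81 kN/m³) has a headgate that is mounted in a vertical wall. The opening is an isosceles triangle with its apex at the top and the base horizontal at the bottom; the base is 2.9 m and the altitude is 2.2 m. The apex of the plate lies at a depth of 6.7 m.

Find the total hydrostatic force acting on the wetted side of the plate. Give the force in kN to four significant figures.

F ≈ 262.0 kN

γ = 1.025 × 9.81 = 10.05525 kN/m³.
With the apex up, the centroid sits 2h/3 = 2 × 2.2/3 = 1.46667 m below the apex, so the centroid depth is h_c = 6.7 + 1.46667 = 8.16667 m.
A = ½ × 2.9 × 2.2 = 3.19 m².
Resultant F = γ·h_c·A = 10.05525 × 8.16667 × 3.19 = 261.956 kN.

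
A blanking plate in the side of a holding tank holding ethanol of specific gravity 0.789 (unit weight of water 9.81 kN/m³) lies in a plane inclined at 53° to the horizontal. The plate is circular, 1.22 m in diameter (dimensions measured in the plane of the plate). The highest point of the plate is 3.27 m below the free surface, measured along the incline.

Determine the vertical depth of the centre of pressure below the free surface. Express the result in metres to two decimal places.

γ = 0.789 × 9.81 = 7.74009 kN/m³.
Let θ = 53° be the plate's angle to the horizontal; measure y along the incline from where the plane meets the free surface. Vertical depth h = y·sinθ with sinθ = 0.798636.
The centroid is at the centre, 0.61 m below the top of the plate, so y_c = 3.27 + 0.61 = 3.88 m and h_c = 3.88 × 0.798636 = 3.09871 m.
A = π(0.61)² = 1.16899 m².
Resultant F = γ·h_c·A = 7.74009 × 3.09871 × 1.16899 = 28.0374 kN.
I_c = πr⁴/4 = π × 0.61⁴/4 = 0.108745 m⁴.
Centre of pressure: y_p = y_c + I_c/(y_c·A) = 3.88 + 0.108745/(3.88 × 1.16899) = 3.88 + 0.0239755 = 3.90398 m along the plane.
Vertically, h_p = y_p·sinθ = 3.90398 × 0.798636 = 3.11786 m.

h_p = 3.12 m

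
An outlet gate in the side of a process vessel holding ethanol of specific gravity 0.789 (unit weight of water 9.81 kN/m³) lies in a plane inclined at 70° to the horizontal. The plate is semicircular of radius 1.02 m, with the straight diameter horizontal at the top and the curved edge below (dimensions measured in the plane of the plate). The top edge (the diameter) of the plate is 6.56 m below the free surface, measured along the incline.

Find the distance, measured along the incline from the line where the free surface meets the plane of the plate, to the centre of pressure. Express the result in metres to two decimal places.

y_p = 7.00 m

γ = 0.789 × 9.81 = 7.74009 kN/m³.
Let θ = 70° be the plate's angle to the horizontal; measure y along the incline from where the plane meets the free surface. Vertical depth h = y·sinθ with sinθ = 0.939693.
The centroid of a semicircle lies 4r/(3π) = 0.432901 m from the diameter, here below the top edge, so y_c = 6.56 + 0.432901 = 6.9929 m and h_c = 6.9929 × 0.939693 = 6.57118 m.
A = πr²/2 = π × 1.02²/2 = 1.63426 m².
Resultant F = γ·h_c·A = 7.74009 × 6.57118 × 1.63426 = 83.121 kN.
I_c = (π/8 − 8/(9π))·r⁴ = 0.109757 × 1.02⁴ = 0.118805 m⁴.
Centre of pressure: y_p = y_c + I_c/(y_c·A) = 6.9929 + 0.118805/(6.9929 × 1.63426) = 6.9929 + 0.0103958 = 7.0033 m along the plane.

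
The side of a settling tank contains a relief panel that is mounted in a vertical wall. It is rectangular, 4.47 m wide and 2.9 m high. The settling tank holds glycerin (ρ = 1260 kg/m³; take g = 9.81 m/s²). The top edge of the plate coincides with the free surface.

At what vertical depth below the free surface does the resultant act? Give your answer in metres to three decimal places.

h_p = 1.933 m

γ = ρg = 1260 × 9.81 / 1000 = 12.3606 kN/m³.
The centroid lies 2.9/2 = 1.45 m below the top edge, so the centroid depth is h_c = 1.45 m.
A = 4.47 × 2.9 = 12.963 m².
Resultant F = γ·h_c·A = 12.3606 × 1.45 × 12.963 = 232.334 kN.
I_c = b·h³/12 = 4.47 × 2.9³/12 = 9.0849 m⁴.
Centre of pressure: y_p = y_c + I_c/(y_c·A) = 1.45 + 9.0849/(1.45 × 12.963) = 1.45 + 0.483333 = 1.93333 m along the plane.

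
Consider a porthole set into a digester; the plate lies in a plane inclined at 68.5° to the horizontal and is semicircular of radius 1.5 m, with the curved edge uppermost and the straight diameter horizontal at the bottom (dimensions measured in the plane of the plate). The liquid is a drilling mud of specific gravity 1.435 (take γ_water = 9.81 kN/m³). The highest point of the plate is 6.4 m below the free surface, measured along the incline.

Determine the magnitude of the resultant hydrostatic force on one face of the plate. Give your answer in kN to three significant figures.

γ = 1.435 × 9.81 = 14.07735 kN/m³.
Let θ = 68.5° be the plate's angle to the horizontal; measure y along the incline from where the plane meets the free surface. Vertical depth h = y·sinθ with sinθ = 0.930418.
The centroid lies 4r/(3π) = 0.63662 m above the diameter, so r − 4r/(3π) = 1.5 − 0.63662 = 0.86338 m below the topmost point, so y_c = 6.4 + 0.86338 = 7.26338 m and h_c = 7.26338 × 0.930418 = 6.75798 m.
A = πr²/2 = π × 1.5²/2 = 3.53429 m².
Resultant F = γ·h_c·A = 14.07735 × 6.75798 × 3.53429 = 336.233 kN.

F ≈ 336 kN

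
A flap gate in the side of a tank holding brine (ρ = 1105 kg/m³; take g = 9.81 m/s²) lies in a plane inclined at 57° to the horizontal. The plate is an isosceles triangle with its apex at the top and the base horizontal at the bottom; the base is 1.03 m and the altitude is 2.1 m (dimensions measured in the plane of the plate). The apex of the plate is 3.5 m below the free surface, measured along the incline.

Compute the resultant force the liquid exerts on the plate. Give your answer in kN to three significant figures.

F ≈ 48.2 kN

γ = ρg = 1105 × 9.81 / 1000 = 10.84005 kN/m³.
Let θ = 57° be the plate's angle to the horizontal; measure y along the incline from where the plane meets the free surface. Vertical depth h = y·sinθ with sinθ = 0.838671.
With the apex up, the centroid sits 2h/3 = 2 × 2.1/3 = 1.4 m below the apex, so y_c = 3.5 + 1.4 = 4.9 m and h_c = 4.9 × 0.838671 = 4.10949 m.
A = ½ × 1.03 × 2.1 = 1.0815 m².
Resultant F = γ·h_c·A = 10.84005 × 4.10949 × 1.0815 = 48.1777 kN.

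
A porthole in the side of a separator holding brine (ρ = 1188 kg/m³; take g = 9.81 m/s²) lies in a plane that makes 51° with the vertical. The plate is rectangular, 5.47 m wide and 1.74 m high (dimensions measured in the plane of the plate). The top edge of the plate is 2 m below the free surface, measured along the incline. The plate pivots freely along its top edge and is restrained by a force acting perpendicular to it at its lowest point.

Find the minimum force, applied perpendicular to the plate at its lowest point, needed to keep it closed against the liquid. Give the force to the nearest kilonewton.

γ = ρg = 1188 × 9.81 / 1000 = 11.65428 kN/m³.
The plate makes 51° with the vertical, i.e. θ = 90° − 51° = 39° to the horizontal. Measuring y along the incline from the free-surface line, vertical depth h = y·sinθ with sinθ = 0.629320.
The centroid lies 1.74/2 = 0.87 m below the top edge, so y_c = 2 + 0.87 = 2.87 m and h_c = 2.87 × 0.629320 = 1.80615 m.
A = 5.47 × 1.74 = 9.5178 m².
Resultant F = γ·h_c·A = 11.65428 × 1.80615 × 9.5178 = 200.344 kN.
I_c = b·h³/12 = 5.47 × 1.74³/12 = 2.40134 m⁴.
Centre of pressure: y_p = y_c + I_c/(y_c·A) = 2.87 + 2.40134/(2.87 × 9.5178) = 2.87 + 0.0879094 = 2.95791 m along the plane.
The resultant acts 0.87 + 0.0879094 = 0.957909 m (along the plate) below the hinge at the top edge, so the moment about the hinge is M = F × 0.957909 = 200.344 × 0.957909 = 191.911 kN·m.
A normal force at the bottom, 1.74 m from the hinge, must supply this moment: P = 191.911/1.74 = 110.294 kN.

P ≈ 110 kN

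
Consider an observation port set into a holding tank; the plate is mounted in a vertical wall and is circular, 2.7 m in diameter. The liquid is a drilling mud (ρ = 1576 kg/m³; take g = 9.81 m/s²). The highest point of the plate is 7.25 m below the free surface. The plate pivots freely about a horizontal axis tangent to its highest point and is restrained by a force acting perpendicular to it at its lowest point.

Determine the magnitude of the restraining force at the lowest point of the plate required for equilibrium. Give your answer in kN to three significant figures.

γ = ρg = 1576 × 9.81 / 1000 = 15.46056 kN/m³.
The centroid is at the centre, 1.35 m below the top of the plate, so the centroid depth is h_c = 7.25 + 1.35 = 8.6 m.
A = π(1.35)² = 5.72555 m².
Resultant F = γ·h_c·A = 15.46056 × 8.6 × 5.72555 = 761.274 kN.
I_c = πr⁴/4 = π × 1.35⁴/4 = 2.6087 m⁴.
Centre of pressure: y_p = y_c + I_c/(y_c·A) = 8.6 + 2.6087/(8.6 × 5.72555) = 8.6 + 0.0529796 = 8.65298 m along the plane.
The resultant acts 1.35 + 0.0529796 = 1.40298 m (along the plate) below the hinge at the top edge, so the moment about the hinge is M = F × 1.40298 = 761.274 × 1.40298 = 1068.05 kN·m.
A normal force at the bottom, 2.7 m from the hinge, must supply this moment: P = 1068.05/2.7 = 395.574 kN.

P ≈ 396 kN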